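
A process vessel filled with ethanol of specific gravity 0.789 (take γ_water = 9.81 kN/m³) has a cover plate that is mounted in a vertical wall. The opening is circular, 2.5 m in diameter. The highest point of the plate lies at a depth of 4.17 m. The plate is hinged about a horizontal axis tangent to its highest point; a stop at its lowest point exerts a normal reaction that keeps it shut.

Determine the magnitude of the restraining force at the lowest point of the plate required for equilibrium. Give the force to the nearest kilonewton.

γ = 0.789 × 9.81 = 7.74009 kN/m³.
The centroid is at the centre, 1.25 m below the top of the plate, so the centroid depth is h_c = 4.17 + 1.25 = 5.42 m.
A = π(1.25)² = 4.90874 m².
Resultant F = γ·h_c·A = 7.74009 × 5.42 × 4.90874 = 205.928 kN.
I_c = πr⁴/4 = π × 1.25⁴/4 = 1.91748 m⁴.
Centre of pressure: y_p = y_c + I_c/(y_c·A) = 5.42 + 1.91748/(5.42 × 4.90874) = 5.42 + 0.0720712 = 5.49207 m along the plane.
The resultant acts 1.25 + 0.0720712 = 1.32207 m (along the plate) below the hinge at the top edge, so the moment about the hinge is M = F × 1.32207 = 205.928 × 1.32207 = 272.251 kN·m.
A normal force at the bottom, 2.5 m from the hinge, must supply this moment: P = 272.251/2.5 = 108.9 kN.

P ≈ 109 kN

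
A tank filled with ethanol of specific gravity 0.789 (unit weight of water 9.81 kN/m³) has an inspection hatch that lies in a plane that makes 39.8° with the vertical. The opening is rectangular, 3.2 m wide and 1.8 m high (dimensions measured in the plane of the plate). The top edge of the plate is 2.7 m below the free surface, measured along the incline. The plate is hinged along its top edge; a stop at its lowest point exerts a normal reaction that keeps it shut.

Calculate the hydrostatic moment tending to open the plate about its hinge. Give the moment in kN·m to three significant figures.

M ≈ 120 kN·m

γ = 0.789 × 9.81 = 7.74009 kN/m³.
The plate makes 39.8° with the vertical, i.e. θ = 90° − 39.8° = 50.2° to the horizontal. Measuring y along the incline from the free-surface line, vertical depth h = y·sinθ with sinθ = 0.768284.
The centroid lies 1.8/2 = 0.9 m below the top edge, so y_c = 2.7 + 0.9 = 3.6 m and h_c = 3.6 × 0.768284 = 2.76582 m.
A = 3.2 × 1.8 = 5.76 m².
Resultant F = γ·h_c·A = 7.74009 × 2.76582 × 5.76 = 123.308 kN.
I_c = b·h³/12 = 3.2 × 1.8³/12 = 1.5552 m⁴.
Centre of pressure: y_p = y_c + I_c/(y_c·A) = 3.6 + 1.5552/(3.6 × 5.76) = 3.6 + 0.075 = 3.675 m along the plane.
The resultant acts 0.9 + 0.075 = 0.975 m (along the plate) below the hinge at the top edge, so the moment about the hinge is M = F × 0.975 = 123.308 × 0.975 = 120.225 kN·m.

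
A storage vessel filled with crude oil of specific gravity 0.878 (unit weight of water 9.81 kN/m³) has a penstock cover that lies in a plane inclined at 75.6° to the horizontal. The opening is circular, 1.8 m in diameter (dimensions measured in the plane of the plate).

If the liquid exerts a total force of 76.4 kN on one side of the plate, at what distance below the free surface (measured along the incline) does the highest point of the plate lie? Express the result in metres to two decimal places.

γ = 0.878 × 9.81 = 8.61318 kN/m³.
A = π(0.9)² = 2.54469 m².
From F = γ·h_c·A, the centroid depth is h_c = 76.4/(8.61318 × 2.54469) = 3.48574 m.
Let θ = 75.6° be the plate's angle to the horizontal; measure y along the incline from where the plane meets the free surface. Vertical depth h = y·sinθ with sinθ = 0.968583.
Along the incline, y_c = h_c/sinθ = 3.48574/0.968583 = 3.5988 m.
The centroid is at the centre, 0.9 m below the top of the plate, so the highest point sits at y_top = 3.5988 − 0.9 = 2.6988 m along the incline.

y_top ≈ 2.70 m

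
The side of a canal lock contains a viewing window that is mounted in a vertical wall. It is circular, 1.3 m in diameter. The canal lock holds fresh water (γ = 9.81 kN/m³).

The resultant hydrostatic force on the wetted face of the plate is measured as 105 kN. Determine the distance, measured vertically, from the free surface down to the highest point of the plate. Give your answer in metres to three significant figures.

γ = 9.81 kN/m³.
A = π(0.65)² = 1.32732 m².
From F = γ·h_c·A, the centroid depth is h_c = 105/(9.81 × 1.32732) = 8.06389 m.
The centroid is at the centre, 0.65 m below the top of the plate, so the highest point sits at h_top = 8.06389 − 0.65 = 7.41389 m below the surface.

d_top ≈ 7.41 m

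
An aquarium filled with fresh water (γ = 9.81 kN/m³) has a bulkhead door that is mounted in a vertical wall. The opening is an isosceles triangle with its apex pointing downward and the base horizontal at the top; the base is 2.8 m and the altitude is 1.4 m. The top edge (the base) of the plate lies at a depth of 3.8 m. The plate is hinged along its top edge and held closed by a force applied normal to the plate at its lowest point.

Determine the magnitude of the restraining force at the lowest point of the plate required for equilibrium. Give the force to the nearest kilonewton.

P ≈ 29 kN

γ = 9.81 kN/m³.
With the apex down, the centroid sits h/3 = 1.4/3 = 0.466667 m below the base (the top edge), so the centroid depth is h_c = 3.8 + 0.466667 = 4.26667 m.
A = ½ × 2.8 × 1.4 = 1.96 m².
Resultant F = γ·h_c·A = 9.81 × 4.26667 × 1.96 = 82.0378 kN.
I_c = b·h³/36 = 2.8 × 1.4³/36 = 0.213422 m⁴.
Centre of pressure: y_p = y_c + I_c/(y_c·A) = 4.26667 + 0.213422/(4.26667 × 1.96) = 4.26667 + 0.0255208 = 4.29219 m along the plane.
The resultant acts 0.466667 + 0.0255208 = 0.492188 m (along the plate) below the hinge at the top edge, so the moment about the hinge is M = F × 0.492188 = 82.0378 × 0.492188 = 40.378 kN·m.
A normal force at the bottom, 1.4 m from the hinge, must supply this moment: P = 40.378/1.4 = 28.8414 kN.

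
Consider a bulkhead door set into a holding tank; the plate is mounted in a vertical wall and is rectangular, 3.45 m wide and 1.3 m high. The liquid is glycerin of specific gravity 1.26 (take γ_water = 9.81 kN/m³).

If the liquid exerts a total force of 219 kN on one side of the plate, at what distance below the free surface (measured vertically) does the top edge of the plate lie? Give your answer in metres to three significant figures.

γ = 1.26 × 9.81 = 12.3606 kN/m³.
A = 3.45 × 1.3 = 4.485 m².
From F = γ·h_c·A, the centroid depth is h_c = 219/(12.3606 × 4.485) = 3.95041 m.
The centroid lies 1.3/2 = 0.65 m below the top edge, so the top edge sits at h_top = 3.95041 − 0.65 = 3.30041 m below the surface.

d_top ≈ 3.30 m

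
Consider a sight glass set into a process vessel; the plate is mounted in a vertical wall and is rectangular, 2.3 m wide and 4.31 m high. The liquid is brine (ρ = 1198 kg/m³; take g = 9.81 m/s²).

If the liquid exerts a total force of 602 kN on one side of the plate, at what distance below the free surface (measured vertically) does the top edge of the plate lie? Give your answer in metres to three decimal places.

d_top ≈ 3.012 m

γ = ρg = 1198 × 9.81 / 1000 = 11.75238 kN/m³.
A = 2.3 × 4.31 = 9.913 m².
From F = γ·h_c·A, the centroid depth is h_c = 602/(11.75238 × 9.913) = 5.16732 m.
The centroid lies 4.31/2 = 2.155 m below the top edge, so the top edge sits at h_top = 5.16732 − 2.155 = 3.01232 m below the surface.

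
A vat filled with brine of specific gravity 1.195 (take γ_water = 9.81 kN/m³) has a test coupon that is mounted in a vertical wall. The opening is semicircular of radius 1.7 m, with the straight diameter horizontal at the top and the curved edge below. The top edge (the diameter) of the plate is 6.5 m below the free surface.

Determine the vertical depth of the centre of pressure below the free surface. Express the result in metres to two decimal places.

h_p = 7.25 m

γ = 1.195 × 9.81 = 11.72295 kN/m³.
The centroid of a semicircle lies 4r/(3π) = 0.721502 m from the diameter, here below the top edge, so the centroid depth is h_c = 6.5 + 0.721502 = 7.2215 m.
A = πr²/2 = π × 1.7²/2 = 4.5396 m².
Resultant F = γ·h_c·A = 11.72295 × 7.2215 × 4.5396 = 384.31 kN.
I_c = (π/8 − 8/(9π))·r⁴ = 0.109757 × 1.7⁴ = 0.916701 m⁴.
Centre of pressure: y_p = y_c + I_c/(y_c·A) = 7.2215 + 0.916701/(7.2215 × 4.5396) = 7.2215 + 0.0279629 = 7.24946 m along the plane.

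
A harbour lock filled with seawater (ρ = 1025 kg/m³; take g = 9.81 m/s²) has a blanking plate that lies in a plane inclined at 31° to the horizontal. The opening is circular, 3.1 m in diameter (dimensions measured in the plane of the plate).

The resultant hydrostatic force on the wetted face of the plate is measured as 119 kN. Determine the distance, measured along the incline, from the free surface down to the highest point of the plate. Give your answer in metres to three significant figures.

γ = ρg = 1025 × 9.81 / 1000 = 10.05525 kN/m³.
A = π(1.55)² = 7.54768 m².
From F = γ·h_c·A, the centroid depth is h_c = 119/(10.05525 × 7.54768) = 1.56798 m.
Let θ = 31° be the plate's angle to the horizontal; measure y along the incline from where the plane meets the free surface. Vertical depth h = y·sinθ with sinθ = 0.515038.
Along the incline, y_c = h_c/sinθ = 1.56798/0.515038 = 3.0444 m.
The centroid is at the centre, 1.55 m below the top of the plate, so the highest point sits at y_top = 3.0444 − 1.55 = 1.4944 m along the incline.

y_top ≈ 1.49 m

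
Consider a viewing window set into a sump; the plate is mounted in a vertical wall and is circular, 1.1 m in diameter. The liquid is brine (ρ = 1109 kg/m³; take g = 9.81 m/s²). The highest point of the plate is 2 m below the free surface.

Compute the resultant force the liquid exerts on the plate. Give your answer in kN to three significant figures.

γ = ρg = 1109 × 9.81 / 1000 = 10.87929 kN/m³.
The centroid is at the centre, 0.55 m below the top of the plate, so the centroid depth is h_c = 2 + 0.55 = 2.55 m.
A = π(0.55)² = 0.950332 m².
Resultant F = γ·h_c·A = 10.87929 × 2.55 × 0.950332 = 26.3643 kN.

F ≈ 26.4 kN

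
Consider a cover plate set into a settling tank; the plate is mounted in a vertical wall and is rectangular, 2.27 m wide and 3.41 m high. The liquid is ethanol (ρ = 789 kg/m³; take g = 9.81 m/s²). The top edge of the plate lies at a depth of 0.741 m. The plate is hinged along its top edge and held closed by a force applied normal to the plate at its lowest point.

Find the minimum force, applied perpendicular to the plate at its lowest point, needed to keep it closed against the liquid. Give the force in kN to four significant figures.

P ≈ 90.30 kN

γ = ρg = 789 × 9.81 / 1000 = 7.74009 kN/m³.
The centroid lies 3.41/2 = 1.705 m below the top edge, so the centroid depth is h_c = 0.741 + 1.705 = 2.446 m.
A = 2.27 × 3.41 = 7.7407 m².
Resultant F = γ·h_c·A = 7.74009 × 2.446 × 7.7407 = 146.549 kN.
I_c = b·h³/12 = 2.27 × 3.41³/12 = 7.5008 m⁴.
Centre of pressure: y_p = y_c + I_c/(y_c·A) = 2.446 + 7.5008/(2.446 × 7.7407) = 2.446 + 0.39616 = 2.84216 m along the plane.
The resultant acts 1.705 + 0.39616 = 2.10116 m (along the plate) below the hinge at the top edge, so the moment about the hinge is M = F × 2.10116 = 146.549 × 2.10116 = 307.923 kN·m.
A normal force at the bottom, 3.41 m from the hinge, must supply this moment: P = 307.923/3.41 = 90.3 kN.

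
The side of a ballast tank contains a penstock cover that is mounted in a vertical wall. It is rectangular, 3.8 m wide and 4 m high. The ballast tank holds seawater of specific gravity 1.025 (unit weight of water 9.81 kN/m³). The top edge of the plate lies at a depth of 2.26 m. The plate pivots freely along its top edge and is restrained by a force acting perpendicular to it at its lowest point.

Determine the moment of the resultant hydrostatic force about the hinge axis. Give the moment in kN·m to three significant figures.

γ = 1.025 × 9.81 = 10.05525 kN/m³.
The centroid lies 4/2 = 2 m below the top edge, so the centroid depth is h_c = 2.26 + 2 = 4.26 m.
A = 3.8 × 4 = 15.2 m².
Resultant F = γ·h_c·A = 10.05525 × 4.26 × 15.2 = 651.098 kN.
I_c = b·h³/12 = 3.8 × 4³/12 = 20.2667 m⁴.
Centre of pressure: y_p = y_c + I_c/(y_c·A) = 4.26 + 20.2667/(4.26 × 15.2) = 4.26 + 0.31299 = 4.57299 m along the plane.
The resultant acts 2 + 0.31299 = 2.31299 m (along the plate) below the hinge at the top edge, so the moment about the hinge is M = F × 2.31299 = 651.098 × 2.31299 = 1505.98 kN·m.

M ≈ 1510 kN·m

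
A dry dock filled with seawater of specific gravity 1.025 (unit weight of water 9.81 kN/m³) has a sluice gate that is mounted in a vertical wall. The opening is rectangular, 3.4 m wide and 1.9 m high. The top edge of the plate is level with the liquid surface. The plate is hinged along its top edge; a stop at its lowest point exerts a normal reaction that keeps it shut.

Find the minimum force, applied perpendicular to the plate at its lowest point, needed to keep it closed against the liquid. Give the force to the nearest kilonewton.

γ = 1.025 × 9.81 = 10.05525 kN/m³.
The centroid lies 1.9/2 = 0.95 m below the top edge, so the centroid depth is h_c = 0.95 m.
A = 3.4 × 1.9 = 6.46 m².
Resultant F = γ·h_c·A = 10.05525 × 0.95 × 6.46 = 61.7091 kN.
I_c = b·h³/12 = 3.4 × 1.9³/12 = 1.94338 m⁴.
Centre of pressure: y_p = y_c + I_c/(y_c·A) = 0.95 + 1.94338/(0.95 × 6.46) = 0.95 + 0.316666 = 1.26667 m along the plane.
The resultant acts 0.95 + 0.316666 = 1.26667 m (along the plate) below the hinge at the top edge, so the moment about the hinge is M = F × 1.26667 = 61.7091 × 1.26667 = 78.1651 kN·m.
A normal force at the bottom, 1.9 m from the hinge, must supply this moment: P = 78.1651/1.9 = 41.1395 kN.

P ≈ 41 kN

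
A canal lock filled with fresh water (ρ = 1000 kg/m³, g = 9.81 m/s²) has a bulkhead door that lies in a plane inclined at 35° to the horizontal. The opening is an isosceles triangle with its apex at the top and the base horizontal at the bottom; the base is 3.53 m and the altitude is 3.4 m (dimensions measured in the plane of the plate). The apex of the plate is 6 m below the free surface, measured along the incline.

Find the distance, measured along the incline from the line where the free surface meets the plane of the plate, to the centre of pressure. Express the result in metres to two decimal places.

y_p = 8.34 m

γ = ρg = 1000 × 9.81 = 9810 N/m³ = 9.81 kN/m³.
Let θ = 35° be the plate's angle to the horizontal; measure y along the incline from where the plane meets the free surface. Vertical depth h = y·sinθ with sinθ = 0.573576.
With the apex up, the centroid sits 2h/3 = 2 × 3.4/3 = 2.26667 m below the apex, so y_c = 6 + 2.26667 = 8.26667 m and h_c = 8.26667 × 0.573576 = 4.74156 m.
A = ½ × 3.53 × 3.4 = 6.001 m².
Resultant F = γ·h_c·A = 9.81 × 4.74156 × 6.001 = 279.135 kN.
I_c = b·h³/36 = 3.53 × 3.4³/36 = 3.85398 m⁴.
Centre of pressure: y_p = y_c + I_c/(y_c·A) = 8.26667 + 3.85398/(8.26667 × 6.001) = 8.26667 + 0.0776882 = 8.34436 m along the plane.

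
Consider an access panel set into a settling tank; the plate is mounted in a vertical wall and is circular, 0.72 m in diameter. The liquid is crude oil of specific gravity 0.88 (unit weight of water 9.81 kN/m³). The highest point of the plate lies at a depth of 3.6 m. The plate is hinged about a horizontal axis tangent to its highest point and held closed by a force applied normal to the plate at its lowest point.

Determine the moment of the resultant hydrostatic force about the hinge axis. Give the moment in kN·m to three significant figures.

M ≈ 5.12 kN·m

γ = 0.88 × 9.81 = 8.6328 kN/m³.
The centroid is at the centre, 0.36 m below the top of the plate, so the centroid depth is h_c = 3.6 + 0.36 = 3.96 m.
A = π(0.36)² = 0.40715 m².
Resultant F = γ·h_c·A = 8.6328 × 3.96 × 0.40715 = 13.9188 kN.
I_c = πr⁴/4 = π × 0.36⁴/4 = 0.0131917 m⁴.
Centre of pressure: y_p = y_c + I_c/(y_c·A) = 3.96 + 0.0131917/(3.96 × 0.40715) = 3.96 + 0.00818184 = 3.96818 m along the plane.
The resultant acts 0.36 + 0.00818184 = 0.368182 m (along the plate) below the hinge at the top edge, so the moment about the hinge is M = F × 0.368182 = 13.9188 × 0.368182 = 5.12465 kN·m.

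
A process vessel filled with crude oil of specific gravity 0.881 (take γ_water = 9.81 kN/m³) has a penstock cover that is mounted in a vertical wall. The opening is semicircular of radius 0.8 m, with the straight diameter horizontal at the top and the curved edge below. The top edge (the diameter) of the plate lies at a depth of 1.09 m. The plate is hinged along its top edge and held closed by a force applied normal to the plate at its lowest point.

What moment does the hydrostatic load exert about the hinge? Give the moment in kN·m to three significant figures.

γ = 0.881 × 9.81 = 8.64261 kN/m³.
The centroid of a semicircle lies 4r/(3π) = 0.339531 m from the diameter, here below the top edge, so the centroid depth is h_c = 1.09 + 0.339531 = 1.42953 m.
A = πr²/2 = π × 0.8²/2 = 1.00531 m².
Resultant F = γ·h_c·A = 8.64261 × 1.42953 × 1.00531 = 12.4205 kN.
I_c = (π/8 − 8/(9π))·r⁴ = 0.109757 × 0.8⁴ = 0.0449565 m⁴.
Centre of pressure: y_p = y_c + I_c/(y_c·A) = 1.42953 + 0.0449565/(1.42953 × 1.00531) = 1.42953 + 0.0312823 = 1.46081 m along the plane.
The resultant acts 0.339531 + 0.0312823 = 0.370813 m (along the plate) below the hinge at the top edge, so the moment about the hinge is M = F × 0.370813 = 12.4205 × 0.370813 = 4.60568 kN·m.

M ≈ 4.61 kN·m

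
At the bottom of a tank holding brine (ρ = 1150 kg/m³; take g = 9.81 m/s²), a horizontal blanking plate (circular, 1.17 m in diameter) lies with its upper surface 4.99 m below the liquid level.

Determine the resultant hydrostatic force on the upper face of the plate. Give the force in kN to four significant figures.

γ = ρg = 1150 × 9.81 / 1000 = 11.2815 kN/m³.
The plate is horizontal, so pressure is uniform at p = γ·h = 11.2815 × 4.99 = 56.2947 kN/m².
A = π(0.585)² = 1.07513 m².
F = p·A = 56.2947 × 1.07513 = 60.5241 kN.

F ≈ 60.52 kN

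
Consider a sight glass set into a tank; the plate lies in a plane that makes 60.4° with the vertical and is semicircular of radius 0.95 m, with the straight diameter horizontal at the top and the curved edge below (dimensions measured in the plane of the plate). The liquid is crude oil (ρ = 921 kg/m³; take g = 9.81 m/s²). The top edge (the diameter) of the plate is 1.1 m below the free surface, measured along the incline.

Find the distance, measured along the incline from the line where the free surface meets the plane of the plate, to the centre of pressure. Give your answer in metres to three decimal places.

γ = ρg = 921 × 9.81 / 1000 = 9.03501 kN/m³.
The plate makes 60.4° with the vertical, i.e. θ = 90° − 60.4° = 29.6° to the horizontal. Measuring y along the incline from the free-surface line, vertical depth h = y·sinθ with sinθ = 0.493942.
The centroid of a semicircle lies 4r/(3π) = 0.403193 m from the diameter, here below the top edge, so y_c = 1.1 + 0.403193 = 1.50319 m and h_c = 1.50319 × 0.493942 = 0.742489 m.
A = πr²/2 = π × 0.95²/2 = 1.41764 m².
Resultant F = γ·h_c·A = 9.03501 × 0.742489 × 1.41764 = 9.51009 kN.
I_c = (π/8 − 8/(9π))·r⁴ = 0.109757 × 0.95⁴ = 0.0893978 m⁴.
Centre of pressure: y_p = y_c + I_c/(y_c·A) = 1.50319 + 0.0893978/(1.50319 × 1.41764) = 1.50319 + 0.0419515 = 1.54514 m along the plane.

y_p = 1.545 m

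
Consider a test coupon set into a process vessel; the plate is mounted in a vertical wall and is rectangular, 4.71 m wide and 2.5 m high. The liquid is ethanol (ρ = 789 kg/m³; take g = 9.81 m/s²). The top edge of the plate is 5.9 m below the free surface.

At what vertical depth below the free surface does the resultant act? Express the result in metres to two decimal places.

γ = ρg = 789 × 9.81 / 1000 = 7.74009 kN/m³.
The centroid lies 2.5/2 = 1.25 m below the top edge, so the centroid depth is h_c = 5.9 + 1.25 = 7.15 m.
A = 4.71 × 2.5 = 11.775 m².
Resultant F = γ·h_c·A = 7.74009 × 7.15 × 11.775 = 651.648 kN.
I_c = b·h³/12 = 4.71 × 2.5³/12 = 6.13281 m⁴.
Centre of pressure: y_p = y_c + I_c/(y_c·A) = 7.15 + 6.13281/(7.15 × 11.775) = 7.15 + 0.0728438 = 7.22284 m along the plane.

h_p = 7.22 m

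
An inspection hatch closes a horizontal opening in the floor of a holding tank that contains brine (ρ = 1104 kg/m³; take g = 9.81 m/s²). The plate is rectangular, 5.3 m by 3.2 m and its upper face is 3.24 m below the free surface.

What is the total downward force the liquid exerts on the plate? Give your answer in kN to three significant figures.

γ = ρg = 1104 × 9.81 / 1000 = 10.83024 kN/m³.
The plate is horizontal, so pressure is uniform at p = γ·h = 10.83024 × 3.24 = 35.09 kN/m².
A = 5.3 × 3.2 = 16.96 m².
F = p·A = 35.09 × 16.96 = 595.126 kN.

F ≈ 595 kN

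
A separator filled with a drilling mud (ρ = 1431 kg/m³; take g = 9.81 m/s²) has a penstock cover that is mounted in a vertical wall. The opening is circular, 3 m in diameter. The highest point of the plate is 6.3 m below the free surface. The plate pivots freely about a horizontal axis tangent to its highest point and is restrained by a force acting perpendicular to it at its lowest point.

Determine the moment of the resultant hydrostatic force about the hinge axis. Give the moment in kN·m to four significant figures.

γ = ρg = 1431 × 9.81 / 1000 = 14.03811 kN/m³.
The centroid is at the centre, 1.5 m below the top of the plate, so the centroid depth is h_c = 6.3 + 1.5 = 7.8 m.
A = π(1.5)² = 7.06858 m².
Resultant F = γ·h_c·A = 14.03811 × 7.8 × 7.06858 = 773.99 kN.
I_c = πr⁴/4 = π × 1.5⁴/4 = 3.97608 m⁴.
Centre of pressure: y_p = y_c + I_c/(y_c·A) = 7.8 + 3.97608/(7.8 × 7.06858) = 7.8 + 0.0721155 = 7.87212 m along the plane.
The resultant acts 1.5 + 0.0721155 = 1.57212 m (along the plate) below the hinge at the top edge, so the moment about the hinge is M = F × 1.57212 = 773.99 × 1.57212 = 1216.81 kN·m.

M ≈ 1217 kN·m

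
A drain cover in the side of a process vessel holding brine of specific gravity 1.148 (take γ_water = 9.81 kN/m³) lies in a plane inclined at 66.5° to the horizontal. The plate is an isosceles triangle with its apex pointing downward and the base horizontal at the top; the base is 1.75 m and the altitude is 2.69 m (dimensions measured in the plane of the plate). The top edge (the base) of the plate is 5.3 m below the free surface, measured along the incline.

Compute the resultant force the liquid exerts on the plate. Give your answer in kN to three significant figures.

γ = 1.148 × 9.81 = 11.26188 kN/m³.
Let θ = 66.5° be the plate's angle to the horizontal; measure y along the incline from where the plane meets the free surface. Vertical depth h = y·sinθ with sinθ = 0.917060.
With the apex down, the centroid sits h/3 = 2.69/3 = 0.896667 m below the base (the top edge), so y_c = 5.3 + 0.896667 = 6.19667 m and h_c = 6.19667 × 0.917060 = 5.68272 m.
A = ½ × 1.75 × 2.69 = 2.35375 m².
Resultant F = γ·h_c·A = 11.26188 × 5.68272 × 2.35375 = 150.636 kN.

F ≈ 151 kN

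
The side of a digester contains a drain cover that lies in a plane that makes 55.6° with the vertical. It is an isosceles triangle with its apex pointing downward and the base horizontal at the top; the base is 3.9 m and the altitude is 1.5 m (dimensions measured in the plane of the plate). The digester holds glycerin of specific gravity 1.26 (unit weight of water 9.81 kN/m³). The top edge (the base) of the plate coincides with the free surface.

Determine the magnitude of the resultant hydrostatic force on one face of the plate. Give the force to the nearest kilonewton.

F ≈ 10 kN

γ = 1.26 × 9.81 = 12.3606 kN/m³.
The plate makes 55.6° with the vertical, i.e. θ = 90° − 55.6° = 34.4° to the horizontal. Measuring y along the incline from the free-surface line, vertical depth h = y·sinθ with sinθ = 0.564967.
With the apex down, the centroid sits h/3 = 1.5/3 = 0.5 m below the base (the top edge), so y_c = 0.5 m and h_c = 0.5 × 0.564967 = 0.282483 m.
A = ½ × 3.9 × 1.5 = 2.925 m².
Resultant F = γ·h_c·A = 12.3606 × 0.282483 × 2.925 = 10.2131 kN.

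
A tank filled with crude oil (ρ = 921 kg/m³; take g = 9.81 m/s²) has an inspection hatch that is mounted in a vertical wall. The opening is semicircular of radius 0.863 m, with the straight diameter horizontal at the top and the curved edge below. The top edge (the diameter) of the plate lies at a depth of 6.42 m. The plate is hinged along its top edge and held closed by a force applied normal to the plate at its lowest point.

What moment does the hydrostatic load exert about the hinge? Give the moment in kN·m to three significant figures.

M ≈ 26.8 kN·m

γ = ρg = 921 × 9.81 / 1000 = 9.03501 kN/m³.
The centroid of a semicircle lies 4r/(3π) = 0.366269 m from the diameter, here below the top edge, so the centroid depth is h_c = 6.42 + 0.366269 = 6.78627 m.
A = πr²/2 = π × 0.863²/2 = 1.16988 m².
Resultant F = γ·h_c·A = 9.03501 × 6.78627 × 1.16988 = 71.73 kN.
I_c = (π/8 − 8/(9π))·r⁴ = 0.109757 × 0.863⁴ = 0.0608801 m⁴.
Centre of pressure: y_p = y_c + I_c/(y_c·A) = 6.78627 + 0.0608801/(6.78627 × 1.16988) = 6.78627 + 0.00766837 = 6.79394 m along the plane.
The resultant acts 0.366269 + 0.00766837 = 0.373937 m (along the plate) below the hinge at the top edge, so the moment about the hinge is M = F × 0.373937 = 71.73 × 0.373937 = 26.8225 kN·m.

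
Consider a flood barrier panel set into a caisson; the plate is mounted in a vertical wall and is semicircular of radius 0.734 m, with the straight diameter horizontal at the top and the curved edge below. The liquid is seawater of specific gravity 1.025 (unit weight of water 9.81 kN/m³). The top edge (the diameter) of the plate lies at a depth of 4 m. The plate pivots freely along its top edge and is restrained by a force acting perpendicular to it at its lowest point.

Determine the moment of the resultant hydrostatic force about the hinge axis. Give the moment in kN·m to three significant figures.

M ≈ 11.7 kN·m

γ = 1.025 × 9.81 = 10.05525 kN/m³.
The centroid of a semicircle lies 4r/(3π) = 0.311519 m from the diameter, here below the top edge, so the centroid depth is h_c = 4 + 0.311519 = 4.31152 m.
A = πr²/2 = π × 0.734²/2 = 0.846276 m².
Resultant F = γ·h_c·A = 10.05525 × 4.31152 × 0.846276 = 36.689 kN.
I_c = (π/8 − 8/(9π))·r⁴ = 0.109757 × 0.734⁴ = 0.0318579 m⁴.
Centre of pressure: y_p = y_c + I_c/(y_c·A) = 4.31152 + 0.0318579/(4.31152 × 0.846276) = 4.31152 + 0.00873122 = 4.32025 m along the plane.
The resultant acts 0.311519 + 0.00873122 = 0.32025 m (along the plate) below the hinge at the top edge, so the moment about the hinge is M = F × 0.32025 = 36.689 × 0.32025 = 11.7497 kN·m.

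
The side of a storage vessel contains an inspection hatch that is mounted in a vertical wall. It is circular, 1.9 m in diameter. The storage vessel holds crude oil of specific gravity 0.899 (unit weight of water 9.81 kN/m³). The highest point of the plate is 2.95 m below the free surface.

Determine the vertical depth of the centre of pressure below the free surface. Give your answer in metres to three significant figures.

h_p = 3.96 m

γ = 0.899 × 9.81 = 8.81919 kN/m³.
The centroid is at the centre, 0.95 m below the top of the plate, so the centroid depth is h_c = 2.95 + 0.95 = 3.9 m.
A = π(0.95)² = 2.83529 m².
Resultant F = γ·h_c·A = 8.81919 × 3.9 × 2.83529 = 97.5193 kN.
I_c = πr⁴/4 = π × 0.95⁴/4 = 0.639712 m⁴.
Centre of pressure: y_p = y_c + I_c/(y_c·A) = 3.9 + 0.639712/(3.9 × 2.83529) = 3.9 + 0.0578525 = 3.95785 m along the plane.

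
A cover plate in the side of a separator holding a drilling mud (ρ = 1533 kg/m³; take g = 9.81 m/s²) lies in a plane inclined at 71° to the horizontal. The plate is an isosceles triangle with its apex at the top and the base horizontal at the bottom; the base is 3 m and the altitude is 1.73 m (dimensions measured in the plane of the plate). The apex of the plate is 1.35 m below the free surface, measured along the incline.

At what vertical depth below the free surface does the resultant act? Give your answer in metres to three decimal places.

h_p = 2.430 m

γ = ρg = 1533 × 9.81 / 1000 = 15.03873 kN/m³.
Let θ = 71° be the plate's angle to the horizontal; measure y along the incline from where the plane meets the free surface. Vertical depth h = y·sinθ with sinθ = 0.945519.
With the apex up, the centroid sits 2h/3 = 2 × 1.73/3 = 1.15333 m below the apex, so y_c = 1.35 + 1.15333 = 2.50333 m and h_c = 2.50333 × 0.945519 = 2.36695 m.
A = ½ × 3 × 1.73 = 2.595 m².
Resultant F = γ·h_c·A = 15.03873 × 2.36695 × 2.595 = 92.3714 kN.
I_c = b·h³/36 = 3 × 1.73³/36 = 0.431476 m⁴.
Centre of pressure: y_p = y_c + I_c/(y_c·A) = 2.50333 + 0.431476/(2.50333 × 2.595) = 2.50333 + 0.0664204 = 2.56975 m along the plane.
Vertically, h_p = y_p·sinθ = 2.56975 × 0.945519 = 2.42975 m.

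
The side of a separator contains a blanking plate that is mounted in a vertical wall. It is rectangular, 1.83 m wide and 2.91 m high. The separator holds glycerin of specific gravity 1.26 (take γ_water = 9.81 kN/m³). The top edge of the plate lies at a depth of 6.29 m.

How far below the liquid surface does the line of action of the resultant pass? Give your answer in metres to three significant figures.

γ = 1.26 × 9.81 = 12.3606 kN/m³.
The centroid lies 2.91/2 = 1.455 m below the top edge, so the centroid depth is h_c = 6.29 + 1.455 = 7.745 m.
A = 1.83 × 2.91 = 5.3253 m².
Resultant F = γ·h_c·A = 12.3606 × 7.745 × 5.3253 = 509.806 kN.
I_c = b·h³/12 = 1.83 × 2.91³/12 = 3.75793 m⁴.
Centre of pressure: y_p = y_c + I_c/(y_c·A) = 7.745 + 3.75793/(7.745 × 5.3253) = 7.745 + 0.0911136 = 7.83611 m along the plane.

h_p = 7.84 m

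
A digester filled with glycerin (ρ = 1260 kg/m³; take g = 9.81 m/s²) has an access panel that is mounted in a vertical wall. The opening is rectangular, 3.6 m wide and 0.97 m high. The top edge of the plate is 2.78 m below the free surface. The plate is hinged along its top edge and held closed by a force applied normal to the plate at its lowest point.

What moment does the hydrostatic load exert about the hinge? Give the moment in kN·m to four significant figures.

γ = ρg = 1260 × 9.81 / 1000 = 12.3606 kN/m³.
The centroid lies 0.97/2 = 0.485 m below the top edge, so the centroid depth is h_c = 2.78 + 0.485 = 3.265 m.
A = 3.6 × 0.97 = 3.492 m².
Resultant F = γ·h_c·A = 12.3606 × 3.265 × 3.492 = 140.928 kN.
I_c = b·h³/12 = 3.6 × 0.97³/12 = 0.273802 m⁴.
Centre of pressure: y_p = y_c + I_c/(y_c·A) = 3.265 + 0.273802/(3.265 × 3.492) = 3.265 + 0.0240148 = 3.28901 m along the plane.
The resultant acts 0.485 + 0.0240148 = 0.509015 m (along the plate) below the hinge at the top edge, so the moment about the hinge is M = F × 0.509015 = 140.928 × 0.509015 = 71.7345 kN·m.

M ≈ 71.73 kN·m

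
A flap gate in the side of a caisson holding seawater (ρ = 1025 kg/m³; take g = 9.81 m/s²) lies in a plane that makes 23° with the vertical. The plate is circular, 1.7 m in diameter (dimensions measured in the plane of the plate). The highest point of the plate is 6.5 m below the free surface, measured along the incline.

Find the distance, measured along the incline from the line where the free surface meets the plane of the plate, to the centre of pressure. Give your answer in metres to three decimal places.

y_p = 7.375 m

γ = ρg = 1025 × 9.81 / 1000 = 10.05525 kN/m³.
The plate makes 23° with the vertical, i.e. θ = 90° − 23° = 67° to the horizontal. Measuring y along the incline from the free-surface line, vertical depth h = y·sinθ with sinθ = 0.920505.
The centroid is at the centre, 0.85 m below the top of the plate, so y_c = 6.5 + 0.85 = 7.35 m and h_c = 7.35 × 0.920505 = 6.76571 m.
A = π(0.85)² = 2.2698 m².
Resultant F = γ·h_c·A = 10.05525 × 6.76571 × 2.2698 = 154.417 kN.
I_c = πr⁴/4 = π × 0.85⁴/4 = 0.409983 m⁴.
Centre of pressure: y_p = y_c + I_c/(y_c·A) = 7.35 + 0.409983/(7.35 × 2.2698) = 7.35 + 0.0245749 = 7.37457 m along the plane.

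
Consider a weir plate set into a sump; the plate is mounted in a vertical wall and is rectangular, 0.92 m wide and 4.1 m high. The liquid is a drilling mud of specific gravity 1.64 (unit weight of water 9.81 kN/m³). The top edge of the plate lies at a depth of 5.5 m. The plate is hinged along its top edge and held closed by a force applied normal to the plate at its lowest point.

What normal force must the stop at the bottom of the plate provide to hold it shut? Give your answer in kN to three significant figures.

P ≈ 250 kN

γ = 1.64 × 9.81 = 16.0884 kN/m³.
The centroid lies 4.1/2 = 2.05 m below the top edge, so the centroid depth is h_c = 5.5 + 2.05 = 7.55 m.
A = 0.92 × 4.1 = 3.772 m².
Resultant F = γ·h_c·A = 16.0884 × 7.55 × 3.772 = 458.175 kN.
I_c = b·h³/12 = 0.92 × 4.1³/12 = 5.28394 m⁴.
Centre of pressure: y_p = y_c + I_c/(y_c·A) = 7.55 + 5.28394/(7.55 × 3.772) = 7.55 + 0.185541 = 7.73554 m along the plane.
The resultant acts 2.05 + 0.185541 = 2.23554 m (along the plate) below the hinge at the top edge, so the moment about the hinge is M = F × 2.23554 = 458.175 × 2.23554 = 1024.27 kN·m.
A normal force at the bottom, 4.1 m from the hinge, must supply this moment: P = 1024.27/4.1 = 249.822 kN.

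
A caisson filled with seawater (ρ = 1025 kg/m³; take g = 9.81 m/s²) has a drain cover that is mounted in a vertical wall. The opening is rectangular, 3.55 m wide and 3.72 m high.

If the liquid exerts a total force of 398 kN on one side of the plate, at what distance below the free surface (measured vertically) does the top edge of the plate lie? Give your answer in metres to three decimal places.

d_top ≈ 1.137 m

γ = ρg = 1025 × 9.81 / 1000 = 10.05525 kN/m³.
A = 3.55 × 3.72 = 13.206 m².
From F = γ·h_c·A, the centroid depth is h_c = 398/(10.05525 × 13.206) = 2.99722 m.
The centroid lies 3.72/2 = 1.86 m below the top edge, so the top edge sits at h_top = 2.99722 − 1.86 = 1.13722 m below the surface.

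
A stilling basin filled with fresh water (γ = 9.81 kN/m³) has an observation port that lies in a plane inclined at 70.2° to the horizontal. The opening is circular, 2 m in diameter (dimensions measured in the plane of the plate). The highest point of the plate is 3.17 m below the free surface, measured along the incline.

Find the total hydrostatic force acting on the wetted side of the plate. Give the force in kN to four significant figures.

F ≈ 120.9 kN

γ = 9.81 kN/m³.
Let θ = 70.2° be the plate's angle to the horizontal; measure y along the incline from where the plane meets the free surface. Vertical depth h = y·sinθ with sinθ = 0.940881.
The centroid is at the centre, 1 m below the top of the plate, so y_c = 3.17 + 1 = 4.17 m and h_c = 4.17 × 0.940881 = 3.92347 m.
A = π(1)² = 3.14159 m².
Resultant F = γ·h_c·A = 9.81 × 3.92347 × 3.14159 = 120.917 kN.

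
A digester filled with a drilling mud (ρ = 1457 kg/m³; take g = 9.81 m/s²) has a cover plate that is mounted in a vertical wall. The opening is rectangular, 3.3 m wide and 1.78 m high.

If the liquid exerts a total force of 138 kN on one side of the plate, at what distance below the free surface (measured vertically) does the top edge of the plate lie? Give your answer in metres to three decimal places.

γ = ρg = 1457 × 9.81 / 1000 = 14.29317 kN/m³.
A = 3.3 × 1.78 = 5.874 m².
From F = γ·h_c·A, the centroid depth is h_c = 138/(14.29317 × 5.874) = 1.64368 m.
The centroid lies 1.78/2 = 0.89 m below the top edge, so the top edge sits at h_top = 1.64368 − 0.89 = 0.75368 m below the surface.

d_top ≈ 0.754 m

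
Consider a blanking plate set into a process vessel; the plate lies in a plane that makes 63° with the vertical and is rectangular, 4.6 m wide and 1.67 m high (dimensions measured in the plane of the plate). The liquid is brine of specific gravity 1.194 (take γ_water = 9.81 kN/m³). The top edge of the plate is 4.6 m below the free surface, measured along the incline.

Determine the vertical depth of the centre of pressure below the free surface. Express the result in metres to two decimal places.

h_p = 2.49 m

γ = 1.194 × 9.81 = 11.71314 kN/m³.
The plate makes 63° with the vertical, i.e. θ = 90° − 63° = 27° to the horizontal. Measuring y along the incline from the free-surface line, vertical depth h = y·sinθ with sinθ = 0.453990.
The centroid lies 1.67/2 = 0.835 m below the top edge, so y_c = 4.6 + 0.835 = 5.435 m and h_c = 5.435 × 0.453990 = 2.46744 m.
A = 4.6 × 1.67 = 7.682 m².
Resultant F = γ·h_c·A = 11.71314 × 2.46744 × 7.682 = 222.021 kN.
I_c = b·h³/12 = 4.6 × 1.67³/12 = 1.78536 m⁴.
Centre of pressure: y_p = y_c + I_c/(y_c·A) = 5.435 + 1.78536/(5.435 × 7.682) = 5.435 + 0.0427614 = 5.47776 m along the plane.
Vertically, h_p = y_p·sinθ = 5.47776 × 0.453990 = 2.48685 m.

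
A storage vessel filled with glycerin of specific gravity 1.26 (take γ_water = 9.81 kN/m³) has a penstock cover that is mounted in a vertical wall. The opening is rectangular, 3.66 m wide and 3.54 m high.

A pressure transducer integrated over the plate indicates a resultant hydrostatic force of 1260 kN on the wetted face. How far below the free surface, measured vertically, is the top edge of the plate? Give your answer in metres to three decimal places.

d_top ≈ 6.098 m

γ = 1.26 × 9.81 = 12.3606 kN/m³.
A = 3.66 × 3.54 = 12.9564 m².
From F = γ·h_c·A, the centroid depth is h_c = 1260/(12.3606 × 12.9564) = 7.86768 m.
The centroid lies 3.54/2 = 1.77 m below the top edge, so the top edge sits at h_top = 7.86768 − 1.77 = 6.09768 m below the surface.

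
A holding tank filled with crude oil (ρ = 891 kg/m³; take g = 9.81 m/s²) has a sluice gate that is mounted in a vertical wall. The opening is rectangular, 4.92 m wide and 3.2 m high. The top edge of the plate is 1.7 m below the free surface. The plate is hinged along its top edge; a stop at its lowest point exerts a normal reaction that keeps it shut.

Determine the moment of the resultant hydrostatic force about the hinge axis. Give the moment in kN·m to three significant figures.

M ≈ 844 kN·m

γ = ρg = 891 × 9.81 / 1000 = 8.74071 kN/m³.
The centroid lies 3.2/2 = 1.6 m below the top edge, so the centroid depth is h_c = 1.7 + 1.6 = 3.3 m.
A = 4.92 × 3.2 = 15.744 m².
Resultant F = γ·h_c·A = 8.74071 × 3.3 × 15.744 = 454.125 kN.
I_c = b·h³/12 = 4.92 × 3.2³/12 = 13.4349 m⁴.
Centre of pressure: y_p = y_c + I_c/(y_c·A) = 3.3 + 13.4349/(3.3 × 15.744) = 3.3 + 0.258586 = 3.55859 m along the plane.
The resultant acts 1.6 + 0.258586 = 1.85859 m (along the plate) below the hinge at the top edge, so the moment about the hinge is M = F × 1.85859 = 454.125 × 1.85859 = 844.032 kN·m.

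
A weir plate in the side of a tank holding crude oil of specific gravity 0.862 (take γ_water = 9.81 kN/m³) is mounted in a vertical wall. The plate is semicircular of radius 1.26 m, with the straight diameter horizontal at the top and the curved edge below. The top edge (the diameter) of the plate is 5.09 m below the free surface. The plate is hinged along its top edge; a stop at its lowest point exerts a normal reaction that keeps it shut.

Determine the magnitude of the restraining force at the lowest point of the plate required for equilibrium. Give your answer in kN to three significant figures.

P ≈ 52.2 kN

γ = 0.862 × 9.81 = 8.45622 kN/m³.
The centroid of a semicircle lies 4r/(3π) = 0.534761 m from the diameter, here below the top edge, so the centroid depth is h_c = 5.09 + 0.534761 = 5.62476 m.
A = πr²/2 = π × 1.26²/2 = 2.4938 m².
Resultant F = γ·h_c·A = 8.45622 × 5.62476 × 2.4938 = 118.616 kN.
I_c = (π/8 − 8/(9π))·r⁴ = 0.109757 × 1.26⁴ = 0.27664 m⁴.
Centre of pressure: y_p = y_c + I_c/(y_c·A) = 5.62476 + 0.27664/(5.62476 × 2.4938) = 5.62476 + 0.0197219 = 5.64448 m along the plane.
The resultant acts 0.534761 + 0.0197219 = 0.554483 m (along the plate) below the hinge at the top edge, so the moment about the hinge is M = F × 0.554483 = 118.616 × 0.554483 = 65.7706 kN·m.
A normal force at the bottom, 1.26 m from the hinge, must supply this moment: P = 65.7706/1.26 = 52.1989 kN.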